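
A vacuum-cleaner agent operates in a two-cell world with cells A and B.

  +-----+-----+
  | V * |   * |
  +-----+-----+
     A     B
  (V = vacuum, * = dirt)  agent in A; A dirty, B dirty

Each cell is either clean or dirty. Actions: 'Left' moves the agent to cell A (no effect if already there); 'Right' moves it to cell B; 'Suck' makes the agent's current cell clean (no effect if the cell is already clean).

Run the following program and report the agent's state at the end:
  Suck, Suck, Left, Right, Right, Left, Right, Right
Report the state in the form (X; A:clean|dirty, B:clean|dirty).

1) do Suck; now (A; A:clean, B:dirty)
2) do Suck; now (A; A:clean, B:dirty)
3) do Left; now (A; A:clean, B:dirty)
4) do Right; now (B; A:clean, B:dirty)
5) do Right; now (B; A:clean, B:dirty)
6) do Left; now (A; A:clean, B:dirty)
7) do Right; now (B; A:clean, B:dirty)
8) do Right; now (B; A:clean, B:dirty)

(B; A:clean, B:dirty)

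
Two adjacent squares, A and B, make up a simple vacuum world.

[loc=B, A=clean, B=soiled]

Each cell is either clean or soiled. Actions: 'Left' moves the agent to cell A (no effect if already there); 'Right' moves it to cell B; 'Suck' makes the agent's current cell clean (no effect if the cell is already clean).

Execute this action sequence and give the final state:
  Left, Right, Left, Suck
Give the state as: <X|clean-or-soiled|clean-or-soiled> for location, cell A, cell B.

step 1/4 (Left): <A|clean|soiled>
step 2/4 (Right): <B|clean|soiled>
step 3/4 (Left): <A|clean|soiled>
step 4/4 (Suck): <A|clean|soiled>

<A|clean|soiled>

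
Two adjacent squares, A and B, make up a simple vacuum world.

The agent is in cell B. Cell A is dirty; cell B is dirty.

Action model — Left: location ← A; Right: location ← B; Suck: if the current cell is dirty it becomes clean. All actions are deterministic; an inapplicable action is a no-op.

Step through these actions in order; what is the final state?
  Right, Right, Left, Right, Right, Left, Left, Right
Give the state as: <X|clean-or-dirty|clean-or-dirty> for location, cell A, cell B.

<B|dirty|dirty>

step 1/8 (Right): <B|dirty|dirty>
step 2/8 (Right): <B|dirty|dirty>
step 3/8 (Left): <A|dirty|dirty>
step 4/8 (Right): <B|dirty|dirty>
step 5/8 (Right): <B|dirty|dirty>
step 6/8 (Left): <A|dirty|dirty>
step 7/8 (Left): <A|dirty|dirty>
step 8/8 (Right): <B|dirty|dirty>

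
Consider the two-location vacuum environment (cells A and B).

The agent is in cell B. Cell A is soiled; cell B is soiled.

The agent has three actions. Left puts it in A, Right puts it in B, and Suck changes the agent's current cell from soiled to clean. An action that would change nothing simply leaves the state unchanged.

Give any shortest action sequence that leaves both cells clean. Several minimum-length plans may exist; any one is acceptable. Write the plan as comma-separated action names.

Suck, Left, Suck

1) do Suck; now (B; A:soiled, B:clean)
2) do Left; now (A; A:soiled, B:clean)
3) do Suck; now (A; A:clean, B:clean)
min 3: Suck B + move + Suck A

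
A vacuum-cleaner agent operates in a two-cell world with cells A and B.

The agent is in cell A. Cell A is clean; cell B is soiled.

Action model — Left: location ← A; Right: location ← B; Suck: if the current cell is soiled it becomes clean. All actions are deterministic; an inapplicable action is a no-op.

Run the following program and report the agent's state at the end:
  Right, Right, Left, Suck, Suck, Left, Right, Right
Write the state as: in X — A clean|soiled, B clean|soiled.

1) do Right; now in B — A clean, B soiled
2) do Right; now in B — A clean, B soiled
3) do Left; now in A — A clean, B soiled
4) do Suck; now in A — A clean, B soiled
5) do Suck; now in A — A clean, B soiled
6) do Left; now in A — A clean, B soiled
7) do Right; now in B — A clean, B soiled
8) do Right; now in B — A clean, B soiled

in B — A clean, B soiled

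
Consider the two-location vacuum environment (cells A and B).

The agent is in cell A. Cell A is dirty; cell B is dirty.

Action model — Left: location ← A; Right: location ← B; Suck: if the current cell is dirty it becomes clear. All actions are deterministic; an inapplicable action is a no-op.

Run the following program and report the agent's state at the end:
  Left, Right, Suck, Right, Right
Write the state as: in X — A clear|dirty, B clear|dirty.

in B — A dirty, B clear

1. Left → in A — A dirty, B dirty
2. Right → in B — A dirty, B dirty
3. Suck → in B — A dirty, B clear
4. Right → in B — A dirty, B clear
5. Right → in B — A dirty, B clear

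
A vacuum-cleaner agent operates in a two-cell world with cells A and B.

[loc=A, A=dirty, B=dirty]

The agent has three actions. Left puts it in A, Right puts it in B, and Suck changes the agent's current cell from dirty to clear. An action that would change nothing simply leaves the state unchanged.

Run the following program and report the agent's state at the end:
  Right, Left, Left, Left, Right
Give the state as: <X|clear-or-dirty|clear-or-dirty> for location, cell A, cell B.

<B|dirty|dirty>

t=1 Right ⇒ <B|dirty|dirty>
t=2 Left ⇒ <A|dirty|dirty>
t=3 Left ⇒ <A|dirty|dirty>
t=4 Left ⇒ <A|dirty|dirty>
t=5 Right ⇒ <B|dirty|dirty>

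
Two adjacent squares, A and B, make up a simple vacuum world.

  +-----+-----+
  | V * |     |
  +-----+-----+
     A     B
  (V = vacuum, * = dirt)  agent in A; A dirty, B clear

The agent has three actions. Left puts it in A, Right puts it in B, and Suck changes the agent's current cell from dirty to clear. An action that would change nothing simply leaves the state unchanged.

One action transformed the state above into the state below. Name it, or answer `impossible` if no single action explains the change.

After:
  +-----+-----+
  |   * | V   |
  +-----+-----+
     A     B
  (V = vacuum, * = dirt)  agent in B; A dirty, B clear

Right

try  Left: loc=A A=dirty B=clear
try Right: loc=B A=dirty B=clear  ← match
try  Suck: loc=A A=clear B=clear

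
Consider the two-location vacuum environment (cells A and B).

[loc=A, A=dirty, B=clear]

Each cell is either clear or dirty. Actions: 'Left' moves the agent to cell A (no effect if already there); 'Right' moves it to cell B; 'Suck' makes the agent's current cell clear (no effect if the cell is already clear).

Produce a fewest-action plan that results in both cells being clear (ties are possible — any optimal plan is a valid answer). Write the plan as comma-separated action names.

[1] after Suck: (A; A:clear, B:clear)
min 1: A is dirty, one Suck

Suck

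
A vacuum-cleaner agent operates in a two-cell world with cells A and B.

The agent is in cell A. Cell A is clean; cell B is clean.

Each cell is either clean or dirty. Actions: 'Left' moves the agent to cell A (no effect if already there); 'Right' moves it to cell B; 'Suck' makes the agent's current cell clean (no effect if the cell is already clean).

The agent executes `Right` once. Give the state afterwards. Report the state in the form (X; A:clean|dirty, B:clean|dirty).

start: (A; A:clean, B:clean)
Right (#1): (B; A:clean, B:clean)

(B; A:clean, B:clean)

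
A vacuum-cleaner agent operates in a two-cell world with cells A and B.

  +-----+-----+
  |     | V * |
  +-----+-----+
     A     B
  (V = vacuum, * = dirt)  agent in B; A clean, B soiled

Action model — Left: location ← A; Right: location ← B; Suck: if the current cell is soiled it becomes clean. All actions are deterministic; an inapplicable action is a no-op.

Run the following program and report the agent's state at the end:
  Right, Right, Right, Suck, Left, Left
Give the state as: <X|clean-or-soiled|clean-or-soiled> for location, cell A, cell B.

t=1 Right ⇒ <B|clean|soiled>
t=2 Right ⇒ <B|clean|soiled>
t=3 Right ⇒ <B|clean|soiled>
t=4 Suck ⇒ <B|clean|clean>
t=5 Left ⇒ <A|clean|clean>
t=6 Left ⇒ <A|clean|clean>

<A|clean|clean>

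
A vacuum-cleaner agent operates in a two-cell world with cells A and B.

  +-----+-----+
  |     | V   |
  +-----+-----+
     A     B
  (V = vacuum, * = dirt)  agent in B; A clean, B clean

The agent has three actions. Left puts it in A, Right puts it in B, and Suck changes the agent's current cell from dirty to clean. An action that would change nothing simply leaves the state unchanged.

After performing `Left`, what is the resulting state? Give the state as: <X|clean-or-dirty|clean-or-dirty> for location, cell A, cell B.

<A|clean|clean>

start: <B|clean|clean>
step 1/1 (Left): <A|clean|clean>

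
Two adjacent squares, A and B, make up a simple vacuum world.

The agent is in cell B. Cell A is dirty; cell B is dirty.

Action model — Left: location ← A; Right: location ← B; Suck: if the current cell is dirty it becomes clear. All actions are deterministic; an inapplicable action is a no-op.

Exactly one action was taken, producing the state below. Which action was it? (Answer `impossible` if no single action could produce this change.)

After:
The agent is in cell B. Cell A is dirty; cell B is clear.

Suck

try  Left: in A — A dirty, B dirty
try Right: in B — A dirty, B dirty
try  Suck: in B — A dirty, B clear  ← match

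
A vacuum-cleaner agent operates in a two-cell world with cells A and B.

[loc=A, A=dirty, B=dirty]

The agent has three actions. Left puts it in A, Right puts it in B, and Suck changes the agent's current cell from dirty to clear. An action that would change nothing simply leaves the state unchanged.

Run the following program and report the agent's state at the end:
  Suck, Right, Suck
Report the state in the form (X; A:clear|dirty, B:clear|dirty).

[1] after Suck: (A; A:clear, B:dirty)
[2] after Right: (B; A:clear, B:dirty)
[3] after Suck: (B; A:clear, B:clear)

(B; A:clear, B:clear)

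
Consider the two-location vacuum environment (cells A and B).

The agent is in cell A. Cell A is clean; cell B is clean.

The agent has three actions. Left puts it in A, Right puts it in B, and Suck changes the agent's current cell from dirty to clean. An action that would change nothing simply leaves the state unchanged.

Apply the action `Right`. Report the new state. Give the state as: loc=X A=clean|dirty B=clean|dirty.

start: loc=A A=clean B=clean
1) do Right; now loc=B A=clean B=clean

loc=B A=clean B=clean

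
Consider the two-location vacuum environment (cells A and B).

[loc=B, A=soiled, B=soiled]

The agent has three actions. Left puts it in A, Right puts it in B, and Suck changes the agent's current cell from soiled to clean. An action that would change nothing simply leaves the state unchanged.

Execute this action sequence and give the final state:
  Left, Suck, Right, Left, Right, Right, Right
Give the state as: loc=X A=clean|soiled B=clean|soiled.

1. Left → loc=A A=soiled B=soiled
2. Suck → loc=A A=clean B=soiled
3. Right → loc=B A=clean B=soiled
4. Left → loc=A A=clean B=soiled
5. Right → loc=B A=clean B=soiled
6. Right → loc=B A=clean B=soiled
7. Right → loc=B A=clean B=soiled

loc=B A=clean B=soiled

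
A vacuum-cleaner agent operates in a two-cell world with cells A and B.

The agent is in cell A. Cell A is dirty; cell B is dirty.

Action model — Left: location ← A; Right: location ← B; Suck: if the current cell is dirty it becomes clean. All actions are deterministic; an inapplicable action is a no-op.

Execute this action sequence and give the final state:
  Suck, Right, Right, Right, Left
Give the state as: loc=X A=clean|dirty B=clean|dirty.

1) do Suck; now loc=A A=clean B=dirty
2) do Right; now loc=B A=clean B=dirty
3) do Right; now loc=B A=clean B=dirty
4) do Right; now loc=B A=clean B=dirty
5) do Left; now loc=A A=clean B=dirty

loc=A A=clean B=dirty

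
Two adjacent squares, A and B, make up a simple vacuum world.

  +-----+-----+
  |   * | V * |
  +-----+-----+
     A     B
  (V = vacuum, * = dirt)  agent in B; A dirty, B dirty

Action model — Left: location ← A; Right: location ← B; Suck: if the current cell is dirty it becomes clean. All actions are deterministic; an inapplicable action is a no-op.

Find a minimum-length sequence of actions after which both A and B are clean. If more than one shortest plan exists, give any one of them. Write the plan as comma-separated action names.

Suck, Left, Suck

[1] after Suck: (B; A:dirty, B:clean)
[2] after Left: (A; A:dirty, B:clean)
[3] after Suck: (A; A:clean, B:clean)
min 3: Suck B + move + Suck A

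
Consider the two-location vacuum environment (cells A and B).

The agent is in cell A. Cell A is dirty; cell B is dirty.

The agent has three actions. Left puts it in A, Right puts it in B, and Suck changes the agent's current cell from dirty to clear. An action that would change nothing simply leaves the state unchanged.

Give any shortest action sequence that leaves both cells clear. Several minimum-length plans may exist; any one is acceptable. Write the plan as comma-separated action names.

Suck, Right, Suck

Suck (#1): (A; A:clear, B:dirty)
Right (#2): (B; A:clear, B:dirty)
Suck (#3): (B; A:clear, B:clear)
min 3: Suck A + move + Suck B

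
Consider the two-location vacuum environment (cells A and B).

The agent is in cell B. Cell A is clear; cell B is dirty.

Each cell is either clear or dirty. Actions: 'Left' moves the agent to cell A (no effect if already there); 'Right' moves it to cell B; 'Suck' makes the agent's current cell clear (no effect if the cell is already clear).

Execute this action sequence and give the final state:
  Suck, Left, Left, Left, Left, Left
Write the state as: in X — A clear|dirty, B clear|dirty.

in A — A clear, B clear

[1] after Suck: in B — A clear, B clear
[2] after Left: in A — A clear, B clear
[3] after Left: in A — A clear, B clear
[4] after Left: in A — A clear, B clear
[5] after Left: in A — A clear, B clear
[6] after Left: in A — A clear, B clear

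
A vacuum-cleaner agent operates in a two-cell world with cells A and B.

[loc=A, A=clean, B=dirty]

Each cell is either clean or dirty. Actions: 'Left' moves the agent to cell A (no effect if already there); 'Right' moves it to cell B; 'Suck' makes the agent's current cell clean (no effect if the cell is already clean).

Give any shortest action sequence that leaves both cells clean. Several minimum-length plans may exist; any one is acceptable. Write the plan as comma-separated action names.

Right, Suck

1. Right → in B — A clean, B dirty
2. Suck → in B — A clean, B clean
min 2: go B then Suck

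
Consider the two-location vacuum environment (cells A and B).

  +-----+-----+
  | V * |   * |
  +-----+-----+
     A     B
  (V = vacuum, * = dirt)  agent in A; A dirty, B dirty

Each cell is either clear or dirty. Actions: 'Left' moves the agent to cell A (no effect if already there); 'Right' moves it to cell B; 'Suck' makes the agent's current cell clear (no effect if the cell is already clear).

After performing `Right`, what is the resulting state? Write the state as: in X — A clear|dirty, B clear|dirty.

in B — A dirty, B dirty

start: in A — A dirty, B dirty
step 1/1 (Right): in B — A dirty, B dirty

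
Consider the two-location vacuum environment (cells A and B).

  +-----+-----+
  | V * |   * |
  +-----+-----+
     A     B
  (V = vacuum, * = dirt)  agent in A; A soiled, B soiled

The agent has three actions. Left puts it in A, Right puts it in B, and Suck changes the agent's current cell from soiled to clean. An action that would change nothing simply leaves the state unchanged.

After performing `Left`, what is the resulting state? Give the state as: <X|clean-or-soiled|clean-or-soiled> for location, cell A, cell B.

<A|soiled|soiled>

start: <A|soiled|soiled>
[1] after Left: <A|soiled|soiled>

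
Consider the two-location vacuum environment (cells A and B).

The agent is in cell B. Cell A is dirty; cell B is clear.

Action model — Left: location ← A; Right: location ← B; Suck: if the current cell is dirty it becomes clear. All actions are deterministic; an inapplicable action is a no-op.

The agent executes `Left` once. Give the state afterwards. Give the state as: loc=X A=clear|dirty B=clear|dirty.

loc=A A=dirty B=clear

start: loc=B A=dirty B=clear
t=1 Left ⇒ loc=A A=dirty B=clear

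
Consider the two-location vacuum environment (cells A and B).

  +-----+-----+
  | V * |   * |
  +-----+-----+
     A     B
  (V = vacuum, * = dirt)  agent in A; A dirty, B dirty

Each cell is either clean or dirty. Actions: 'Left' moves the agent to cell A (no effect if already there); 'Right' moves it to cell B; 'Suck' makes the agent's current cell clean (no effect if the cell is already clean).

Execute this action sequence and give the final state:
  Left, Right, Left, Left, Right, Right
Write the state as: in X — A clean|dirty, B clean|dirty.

[1] after Left: in A — A dirty, B dirty
[2] after Right: in B — A dirty, B dirty
[3] after Left: in A — A dirty, B dirty
[4] after Left: in A — A dirty, B dirty
[5] after Right: in B — A dirty, B dirty
[6] after Right: in B — A dirty, B dirty

in B — A dirty, B dirty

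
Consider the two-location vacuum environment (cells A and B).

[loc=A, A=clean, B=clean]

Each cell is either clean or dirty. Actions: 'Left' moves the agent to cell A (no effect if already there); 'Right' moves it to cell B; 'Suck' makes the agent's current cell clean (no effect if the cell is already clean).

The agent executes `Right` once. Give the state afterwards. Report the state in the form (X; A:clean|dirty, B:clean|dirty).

start: (A; A:clean, B:clean)
1. Right → (B; A:clean, B:clean)

(B; A:clean, B:clean)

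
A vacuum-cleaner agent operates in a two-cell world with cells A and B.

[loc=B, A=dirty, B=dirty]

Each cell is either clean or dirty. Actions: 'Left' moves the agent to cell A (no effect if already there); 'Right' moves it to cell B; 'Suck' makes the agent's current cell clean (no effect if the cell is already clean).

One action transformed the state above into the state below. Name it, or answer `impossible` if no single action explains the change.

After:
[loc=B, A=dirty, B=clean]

try  Left: loc=A A=dirty B=dirty
try Right: loc=B A=dirty B=dirty
try  Suck: loc=B A=dirty B=clean  ← match

Suck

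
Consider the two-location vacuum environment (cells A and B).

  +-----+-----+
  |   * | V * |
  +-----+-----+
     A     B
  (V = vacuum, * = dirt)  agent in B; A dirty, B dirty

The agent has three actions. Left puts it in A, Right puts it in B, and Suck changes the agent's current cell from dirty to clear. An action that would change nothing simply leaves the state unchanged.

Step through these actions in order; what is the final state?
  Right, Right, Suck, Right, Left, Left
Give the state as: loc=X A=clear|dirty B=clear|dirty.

loc=A A=dirty B=clear

step 1/6 (Right): loc=B A=dirty B=dirty
step 2/6 (Right): loc=B A=dirty B=dirty
step 3/6 (Suck): loc=B A=dirty B=clear
step 4/6 (Right): loc=B A=dirty B=clear
step 5/6 (Left): loc=A A=dirty B=clear
step 6/6 (Left): loc=A A=dirty B=clear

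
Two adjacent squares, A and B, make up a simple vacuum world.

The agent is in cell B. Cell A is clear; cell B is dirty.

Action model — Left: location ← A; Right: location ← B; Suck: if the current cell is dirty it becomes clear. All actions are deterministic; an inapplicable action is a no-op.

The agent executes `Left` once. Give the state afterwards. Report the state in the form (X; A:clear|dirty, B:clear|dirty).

start: (B; A:clear, B:dirty)
[1] after Left: (A; A:clear, B:dirty)

(A; A:clear, B:dirty)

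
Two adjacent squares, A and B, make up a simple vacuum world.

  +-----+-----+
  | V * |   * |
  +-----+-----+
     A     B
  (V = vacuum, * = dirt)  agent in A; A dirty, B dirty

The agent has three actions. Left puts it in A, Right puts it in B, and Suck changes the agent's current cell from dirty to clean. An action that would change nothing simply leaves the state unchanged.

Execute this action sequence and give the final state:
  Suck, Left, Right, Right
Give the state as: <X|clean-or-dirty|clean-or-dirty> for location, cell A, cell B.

<B|clean|dirty>

[1] after Suck: <A|clean|dirty>
[2] after Left: <A|clean|dirty>
[3] after Right: <B|clean|dirty>
[4] after Right: <B|clean|dirty>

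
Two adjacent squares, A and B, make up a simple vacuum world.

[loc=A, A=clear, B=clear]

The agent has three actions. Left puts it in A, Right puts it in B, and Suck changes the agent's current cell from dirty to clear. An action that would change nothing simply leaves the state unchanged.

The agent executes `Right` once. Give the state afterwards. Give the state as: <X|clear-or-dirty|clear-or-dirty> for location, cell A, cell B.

start: <A|clear|clear>
1. Right → <B|clear|clear>

<B|clear|clear>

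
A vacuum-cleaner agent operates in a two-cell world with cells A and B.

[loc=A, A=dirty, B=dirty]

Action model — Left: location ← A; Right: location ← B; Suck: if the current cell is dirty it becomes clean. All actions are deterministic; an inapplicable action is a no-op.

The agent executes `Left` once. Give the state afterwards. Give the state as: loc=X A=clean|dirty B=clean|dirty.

loc=A A=dirty B=dirty

start: loc=A A=dirty B=dirty
Left (#1): loc=A A=dirty B=dirty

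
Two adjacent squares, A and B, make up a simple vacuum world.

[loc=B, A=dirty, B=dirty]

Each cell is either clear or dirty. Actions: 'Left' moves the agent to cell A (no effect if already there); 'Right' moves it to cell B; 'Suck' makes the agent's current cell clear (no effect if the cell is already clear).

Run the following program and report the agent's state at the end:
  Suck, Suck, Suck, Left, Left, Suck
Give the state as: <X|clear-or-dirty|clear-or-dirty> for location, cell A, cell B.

1. Suck → <B|dirty|clear>
2. Suck → <B|dirty|clear>
3. Suck → <B|dirty|clear>
4. Left → <A|dirty|clear>
5. Left → <A|dirty|clear>
6. Suck → <A|clear|clear>

<A|clear|clear>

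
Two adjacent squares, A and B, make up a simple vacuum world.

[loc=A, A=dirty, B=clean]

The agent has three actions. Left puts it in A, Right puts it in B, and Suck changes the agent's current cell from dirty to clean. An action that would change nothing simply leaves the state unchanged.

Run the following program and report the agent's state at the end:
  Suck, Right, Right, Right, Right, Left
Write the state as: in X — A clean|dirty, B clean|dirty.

1. Suck → in A — A clean, B clean
2. Right → in B — A clean, B clean
3. Right → in B — A clean, B clean
4. Right → in B — A clean, B clean
5. Right → in B — A clean, B clean
6. Left → in A — A clean, B clean

in A — A clean, B clean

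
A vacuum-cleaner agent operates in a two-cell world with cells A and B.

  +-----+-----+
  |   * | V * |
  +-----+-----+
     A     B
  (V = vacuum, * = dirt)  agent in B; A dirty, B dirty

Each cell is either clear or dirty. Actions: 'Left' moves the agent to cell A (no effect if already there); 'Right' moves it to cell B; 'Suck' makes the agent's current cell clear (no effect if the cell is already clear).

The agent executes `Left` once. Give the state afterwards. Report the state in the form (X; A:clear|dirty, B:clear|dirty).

(A; A:dirty, B:dirty)

start: (B; A:dirty, B:dirty)
step 1/1 (Left): (A; A:dirty, B:dirty)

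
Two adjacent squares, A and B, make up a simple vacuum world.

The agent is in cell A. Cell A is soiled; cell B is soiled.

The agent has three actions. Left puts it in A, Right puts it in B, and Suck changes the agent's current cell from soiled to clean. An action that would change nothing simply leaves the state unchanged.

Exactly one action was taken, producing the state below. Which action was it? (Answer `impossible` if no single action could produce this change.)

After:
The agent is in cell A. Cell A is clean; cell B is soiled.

try  Left: <A|soiled|soiled>
try Right: <B|soiled|soiled>
try  Suck: <A|clean|soiled>  ← match

Suck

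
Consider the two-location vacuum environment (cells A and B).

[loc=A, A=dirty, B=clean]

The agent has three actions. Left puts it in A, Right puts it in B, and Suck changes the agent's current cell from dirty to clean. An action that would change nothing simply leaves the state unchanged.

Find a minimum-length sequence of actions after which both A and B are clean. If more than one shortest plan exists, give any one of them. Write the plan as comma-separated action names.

Suck

1. Suck → (A; A:clean, B:clean)
min 1: A is dirty, one Suck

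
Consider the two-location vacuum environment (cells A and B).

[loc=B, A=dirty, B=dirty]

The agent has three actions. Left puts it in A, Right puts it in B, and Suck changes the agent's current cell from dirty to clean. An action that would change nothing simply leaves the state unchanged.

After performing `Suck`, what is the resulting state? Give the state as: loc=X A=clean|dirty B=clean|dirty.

loc=B A=dirty B=clean

start: loc=B A=dirty B=dirty
Suck (#1): loc=B A=dirty B=clean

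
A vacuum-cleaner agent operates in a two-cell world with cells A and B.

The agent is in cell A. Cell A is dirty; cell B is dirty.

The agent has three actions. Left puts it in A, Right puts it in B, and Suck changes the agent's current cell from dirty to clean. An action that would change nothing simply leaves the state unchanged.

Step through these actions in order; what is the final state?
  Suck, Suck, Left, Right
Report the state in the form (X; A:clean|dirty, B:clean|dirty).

Suck (#1): (A; A:clean, B:dirty)
Suck (#2): (A; A:clean, B:dirty)
Left (#3): (A; A:clean, B:dirty)
Right (#4): (B; A:clean, B:dirty)

(B; A:clean, B:dirty)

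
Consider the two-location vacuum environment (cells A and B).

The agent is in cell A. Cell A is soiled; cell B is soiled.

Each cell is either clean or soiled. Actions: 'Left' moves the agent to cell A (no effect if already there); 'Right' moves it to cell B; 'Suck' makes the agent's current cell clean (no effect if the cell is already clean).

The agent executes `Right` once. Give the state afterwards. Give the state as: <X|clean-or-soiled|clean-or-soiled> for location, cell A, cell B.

start: <A|soiled|soiled>
step 1/1 (Right): <B|soiled|soiled>

<B|soiled|soiled>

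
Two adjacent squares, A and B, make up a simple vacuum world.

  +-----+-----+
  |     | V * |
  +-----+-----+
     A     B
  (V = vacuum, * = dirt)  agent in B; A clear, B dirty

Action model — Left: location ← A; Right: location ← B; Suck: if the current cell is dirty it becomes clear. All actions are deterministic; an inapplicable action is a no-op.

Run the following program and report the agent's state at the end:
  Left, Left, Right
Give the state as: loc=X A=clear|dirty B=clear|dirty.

1. Left → loc=A A=clear B=dirty
2. Left → loc=A A=clear B=dirty
3. Right → loc=B A=clear B=dirty

loc=B A=clear B=dirty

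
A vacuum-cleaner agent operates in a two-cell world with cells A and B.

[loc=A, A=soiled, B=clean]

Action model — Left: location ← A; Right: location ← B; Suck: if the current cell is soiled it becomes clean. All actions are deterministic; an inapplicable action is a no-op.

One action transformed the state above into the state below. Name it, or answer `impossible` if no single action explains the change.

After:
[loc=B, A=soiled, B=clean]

try  Left: <A|soiled|clean>
try Right: <B|soiled|clean>  ← match
try  Suck: <A|clean|clean>

Right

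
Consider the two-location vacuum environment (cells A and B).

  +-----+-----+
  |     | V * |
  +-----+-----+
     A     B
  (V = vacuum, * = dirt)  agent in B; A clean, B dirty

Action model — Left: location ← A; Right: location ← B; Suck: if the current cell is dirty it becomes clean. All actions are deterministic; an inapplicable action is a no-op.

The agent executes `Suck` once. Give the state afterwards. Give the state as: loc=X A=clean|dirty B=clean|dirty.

start: loc=B A=clean B=dirty
step 1/1 (Suck): loc=B A=clean B=clean

loc=B A=clean B=clean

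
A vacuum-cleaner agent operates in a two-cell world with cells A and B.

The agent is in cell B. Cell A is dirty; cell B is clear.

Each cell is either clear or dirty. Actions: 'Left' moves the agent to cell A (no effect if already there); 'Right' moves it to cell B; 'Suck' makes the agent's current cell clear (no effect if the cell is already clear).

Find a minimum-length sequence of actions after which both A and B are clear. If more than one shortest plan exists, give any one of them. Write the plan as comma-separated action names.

Left, Suck

1. Left → in A — A dirty, B clear
2. Suck → in A — A clear, B clear
min 2: go A then Suck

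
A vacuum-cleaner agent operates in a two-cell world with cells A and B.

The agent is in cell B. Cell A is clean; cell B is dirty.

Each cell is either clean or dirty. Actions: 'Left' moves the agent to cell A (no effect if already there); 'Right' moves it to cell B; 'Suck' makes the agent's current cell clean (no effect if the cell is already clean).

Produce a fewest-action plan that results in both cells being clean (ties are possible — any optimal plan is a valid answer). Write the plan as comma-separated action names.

Suck

Suck (#1): loc=B A=clean B=clean
min 1: B is dirty, one Suck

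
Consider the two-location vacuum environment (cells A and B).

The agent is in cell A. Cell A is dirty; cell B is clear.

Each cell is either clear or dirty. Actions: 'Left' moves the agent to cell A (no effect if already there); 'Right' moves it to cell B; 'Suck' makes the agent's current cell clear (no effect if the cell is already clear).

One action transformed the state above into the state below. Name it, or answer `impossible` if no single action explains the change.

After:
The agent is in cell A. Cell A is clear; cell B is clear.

try  Left: loc=A A=dirty B=clear
try Right: loc=B A=dirty B=clear
try  Suck: loc=A A=clear B=clear  ← match

Suck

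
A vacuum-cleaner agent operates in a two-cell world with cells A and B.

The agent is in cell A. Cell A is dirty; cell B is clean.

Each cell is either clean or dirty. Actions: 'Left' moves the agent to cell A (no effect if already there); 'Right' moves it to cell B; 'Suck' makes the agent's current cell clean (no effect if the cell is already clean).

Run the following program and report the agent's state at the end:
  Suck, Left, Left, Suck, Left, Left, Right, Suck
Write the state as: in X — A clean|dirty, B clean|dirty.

in B — A clean, B clean

1) do Suck; now in A — A clean, B clean
2) do Left; now in A — A clean, B clean
3) do Left; now in A — A clean, B clean
4) do Suck; now in A — A clean, B clean
5) do Left; now in A — A clean, B clean
6) do Left; now in A — A clean, B clean
7) do Right; now in B — A clean, B clean
8) do Suck; now in B — A clean, B clean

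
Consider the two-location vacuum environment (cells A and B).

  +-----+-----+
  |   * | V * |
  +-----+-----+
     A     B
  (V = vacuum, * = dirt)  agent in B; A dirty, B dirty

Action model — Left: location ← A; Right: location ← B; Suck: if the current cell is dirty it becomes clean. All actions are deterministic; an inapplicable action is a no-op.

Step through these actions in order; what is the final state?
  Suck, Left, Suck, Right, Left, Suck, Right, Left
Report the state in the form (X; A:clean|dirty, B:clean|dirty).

1. Suck → (B; A:dirty, B:clean)
2. Left → (A; A:dirty, B:clean)
3. Suck → (A; A:clean, B:clean)
4. Right → (B; A:clean, B:clean)
5. Left → (A; A:clean, B:clean)
6. Suck → (A; A:clean, B:clean)
7. Right → (B; A:clean, B:clean)
8. Left → (A; A:clean, B:clean)

(A; A:clean, B:clean)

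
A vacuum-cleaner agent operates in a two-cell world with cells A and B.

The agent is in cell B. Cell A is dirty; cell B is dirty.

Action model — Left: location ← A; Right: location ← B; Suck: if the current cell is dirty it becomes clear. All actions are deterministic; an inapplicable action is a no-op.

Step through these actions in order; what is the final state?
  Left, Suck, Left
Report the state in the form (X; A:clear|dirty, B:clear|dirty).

(A; A:clear, B:dirty)

1. Left → (A; A:dirty, B:dirty)
2. Suck → (A; A:clear, B:dirty)
3. Left → (A; A:clear, B:dirty)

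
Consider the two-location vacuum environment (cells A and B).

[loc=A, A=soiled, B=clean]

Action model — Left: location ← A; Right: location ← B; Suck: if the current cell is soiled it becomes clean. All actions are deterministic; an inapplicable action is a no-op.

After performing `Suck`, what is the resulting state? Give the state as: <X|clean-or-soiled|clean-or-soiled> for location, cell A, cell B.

<A|clean|clean>

start: <A|soiled|clean>
[1] after Suck: <A|clean|clean>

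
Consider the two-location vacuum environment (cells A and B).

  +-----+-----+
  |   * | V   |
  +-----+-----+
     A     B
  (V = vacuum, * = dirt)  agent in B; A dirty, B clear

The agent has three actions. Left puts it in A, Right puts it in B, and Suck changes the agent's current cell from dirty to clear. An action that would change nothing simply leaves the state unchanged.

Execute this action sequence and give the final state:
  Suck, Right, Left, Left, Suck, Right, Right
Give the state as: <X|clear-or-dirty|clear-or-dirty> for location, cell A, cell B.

<B|clear|clear>

t=1 Suck ⇒ <B|dirty|clear>
t=2 Right ⇒ <B|dirty|clear>
t=3 Left ⇒ <A|dirty|clear>
t=4 Left ⇒ <A|dirty|clear>
t=5 Suck ⇒ <A|clear|clear>
t=6 Right ⇒ <B|clear|clear>
t=7 Right ⇒ <B|clear|clear>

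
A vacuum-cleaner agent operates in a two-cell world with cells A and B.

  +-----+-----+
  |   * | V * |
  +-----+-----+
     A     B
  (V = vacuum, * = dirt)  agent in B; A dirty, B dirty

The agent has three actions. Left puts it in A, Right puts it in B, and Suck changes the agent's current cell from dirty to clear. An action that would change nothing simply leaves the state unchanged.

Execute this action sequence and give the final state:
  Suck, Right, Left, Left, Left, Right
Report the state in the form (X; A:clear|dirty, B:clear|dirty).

(B; A:dirty, B:clear)

1. Suck → (B; A:dirty, B:clear)
2. Right → (B; A:dirty, B:clear)
3. Left → (A; A:dirty, B:clear)
4. Left → (A; A:dirty, B:clear)
5. Left → (A; A:dirty, B:clear)
6. Right → (B; A:dirty, B:clear)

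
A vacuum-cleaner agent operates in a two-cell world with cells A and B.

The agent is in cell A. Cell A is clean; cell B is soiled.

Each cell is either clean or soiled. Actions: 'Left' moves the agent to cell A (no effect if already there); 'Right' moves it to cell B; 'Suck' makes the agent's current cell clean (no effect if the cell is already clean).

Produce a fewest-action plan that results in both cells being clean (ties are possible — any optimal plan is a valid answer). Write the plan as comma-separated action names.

Right, Suck

1) do Right; now in B — A clean, B soiled
2) do Suck; now in B — A clean, B clean
min 2: go B then Suck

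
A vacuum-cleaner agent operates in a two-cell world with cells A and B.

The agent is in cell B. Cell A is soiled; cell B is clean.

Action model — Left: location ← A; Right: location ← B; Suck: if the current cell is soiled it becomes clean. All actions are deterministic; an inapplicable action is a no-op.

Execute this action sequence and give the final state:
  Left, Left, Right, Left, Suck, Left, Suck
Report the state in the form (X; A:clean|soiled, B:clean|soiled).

1. Left → (A; A:soiled, B:clean)
2. Left → (A; A:soiled, B:clean)
3. Right → (B; A:soiled, B:clean)
4. Left → (A; A:soiled, B:clean)
5. Suck → (A; A:clean, B:clean)
6. Left → (A; A:clean, B:clean)
7. Suck → (A; A:clean, B:clean)

(A; A:clean, B:clean)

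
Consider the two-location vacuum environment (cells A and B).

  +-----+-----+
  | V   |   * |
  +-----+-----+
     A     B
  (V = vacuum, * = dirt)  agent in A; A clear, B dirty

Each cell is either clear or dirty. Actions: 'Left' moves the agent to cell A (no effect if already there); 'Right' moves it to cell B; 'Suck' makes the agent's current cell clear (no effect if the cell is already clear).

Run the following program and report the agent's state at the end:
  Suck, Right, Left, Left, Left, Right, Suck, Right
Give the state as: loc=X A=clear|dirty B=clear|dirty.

1) do Suck; now loc=A A=clear B=dirty
2) do Right; now loc=B A=clear B=dirty
3) do Left; now loc=A A=clear B=dirty
4) do Left; now loc=A A=clear B=dirty
5) do Left; now loc=A A=clear B=dirty
6) do Right; now loc=B A=clear B=dirty
7) do Suck; now loc=B A=clear B=clear
8) do Right; now loc=B A=clear B=clear

loc=B A=clear B=clear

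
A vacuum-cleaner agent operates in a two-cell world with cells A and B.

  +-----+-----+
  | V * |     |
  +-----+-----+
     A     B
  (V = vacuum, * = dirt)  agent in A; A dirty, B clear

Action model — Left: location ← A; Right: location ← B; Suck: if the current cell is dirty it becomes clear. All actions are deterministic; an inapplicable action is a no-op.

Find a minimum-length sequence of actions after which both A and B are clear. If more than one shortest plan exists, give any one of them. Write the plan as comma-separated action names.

[1] after Suck: in A — A clear, B clear
min 1: A is dirty, one Suck

Suck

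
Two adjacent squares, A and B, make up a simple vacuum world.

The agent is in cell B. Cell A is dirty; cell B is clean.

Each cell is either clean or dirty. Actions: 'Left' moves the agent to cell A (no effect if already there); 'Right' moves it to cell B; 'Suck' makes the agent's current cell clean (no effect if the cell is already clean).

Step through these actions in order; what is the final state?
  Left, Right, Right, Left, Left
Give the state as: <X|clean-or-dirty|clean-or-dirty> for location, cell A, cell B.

[1] after Left: <A|dirty|clean>
[2] after Right: <B|dirty|clean>
[3] after Right: <B|dirty|clean>
[4] after Left: <A|dirty|clean>
[5] after Left: <A|dirty|clean>

<A|dirty|clean>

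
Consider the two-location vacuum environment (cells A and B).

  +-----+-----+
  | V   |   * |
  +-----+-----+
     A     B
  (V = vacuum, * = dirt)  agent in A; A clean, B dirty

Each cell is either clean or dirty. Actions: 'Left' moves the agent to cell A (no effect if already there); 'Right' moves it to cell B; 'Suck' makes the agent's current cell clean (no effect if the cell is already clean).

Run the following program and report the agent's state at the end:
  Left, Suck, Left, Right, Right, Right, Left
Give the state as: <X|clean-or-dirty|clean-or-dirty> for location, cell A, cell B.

<A|clean|dirty>

Left (#1): <A|clean|dirty>
Suck (#2): <A|clean|dirty>
Left (#3): <A|clean|dirty>
Right (#4): <B|clean|dirty>
Right (#5): <B|clean|dirty>
Right (#6): <B|clean|dirty>
Left (#7): <A|clean|dirty>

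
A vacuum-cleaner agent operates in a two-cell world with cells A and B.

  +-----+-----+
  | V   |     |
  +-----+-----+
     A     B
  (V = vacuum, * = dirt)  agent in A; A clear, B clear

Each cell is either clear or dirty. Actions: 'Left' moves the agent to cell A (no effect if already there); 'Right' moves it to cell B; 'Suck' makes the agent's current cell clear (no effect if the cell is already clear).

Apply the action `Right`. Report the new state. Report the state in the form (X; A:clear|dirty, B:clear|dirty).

(B; A:clear, B:clear)

start: (A; A:clear, B:clear)
[1] after Right: (B; A:clear, B:clear)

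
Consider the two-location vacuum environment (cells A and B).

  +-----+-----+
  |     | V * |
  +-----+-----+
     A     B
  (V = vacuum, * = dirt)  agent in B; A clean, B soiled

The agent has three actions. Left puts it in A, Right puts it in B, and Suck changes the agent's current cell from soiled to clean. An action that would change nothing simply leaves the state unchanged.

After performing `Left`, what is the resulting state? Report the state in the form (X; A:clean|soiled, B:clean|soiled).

start: (B; A:clean, B:soiled)
step 1/1 (Left): (A; A:clean, B:soiled)

(A; A:clean, B:soiled)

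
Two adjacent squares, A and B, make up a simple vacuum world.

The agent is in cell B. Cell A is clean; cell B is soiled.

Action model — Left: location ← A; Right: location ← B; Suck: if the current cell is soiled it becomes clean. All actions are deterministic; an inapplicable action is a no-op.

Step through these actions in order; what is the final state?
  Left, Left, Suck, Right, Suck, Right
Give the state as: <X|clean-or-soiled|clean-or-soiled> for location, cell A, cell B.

1. Left → <A|clean|soiled>
2. Left → <A|clean|soiled>
3. Suck → <A|clean|soiled>
4. Right → <B|clean|soiled>
5. Suck → <B|clean|clean>
6. Right → <B|clean|clean>

<B|clean|clean>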